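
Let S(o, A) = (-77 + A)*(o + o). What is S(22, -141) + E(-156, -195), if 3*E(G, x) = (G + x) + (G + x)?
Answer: -9826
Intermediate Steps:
S(o, A) = 2*o*(-77 + A) (S(o, A) = (-77 + A)*(2*o) = 2*o*(-77 + A))
E(G, x) = 2*G/3 + 2*x/3 (E(G, x) = ((G + x) + (G + x))/3 = (2*G + 2*x)/3 = 2*G/3 + 2*x/3)
S(22, -141) + E(-156, -195) = 2*22*(-77 - 141) + ((2/3)*(-156) + (2/3)*(-195)) = 2*22*(-218) + (-104 - 130) = -9592 - 234 = -9826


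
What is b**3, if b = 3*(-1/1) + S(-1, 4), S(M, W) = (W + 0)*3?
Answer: 729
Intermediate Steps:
S(M, W) = 3*W (S(M, W) = W*3 = 3*W)
b = 9 (b = 3*(-1/1) + 3*4 = 3*(-1*1) + 12 = 3*(-1) + 12 = -3 + 12 = 9)
b**3 = 9**3 = 729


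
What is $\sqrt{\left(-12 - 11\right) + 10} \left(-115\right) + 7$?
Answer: $7 - 115 i \sqrt{13} \approx 7.0 - 414.64 i$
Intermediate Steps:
$\sqrt{\left(-12 - 11\right) + 10} \left(-115\right) + 7 = \sqrt{-23 + 10} \left(-115\right) + 7 = \sqrt{-13} \left(-115\right) + 7 = i \sqrt{13} \left(-115\right) + 7 = - 115 i \sqrt{13} + 7 = 7 - 115 i \sqrt{13}$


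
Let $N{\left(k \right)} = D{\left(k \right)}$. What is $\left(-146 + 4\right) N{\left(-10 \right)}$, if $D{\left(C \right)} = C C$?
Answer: $-14200$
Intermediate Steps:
$D{\left(C \right)} = C^{2}$
$N{\left(k \right)} = k^{2}$
$\left(-146 + 4\right) N{\left(-10 \right)} = \left(-146 + 4\right) \left(-10\right)^{2} = \left(-142\right) 100 = -14200$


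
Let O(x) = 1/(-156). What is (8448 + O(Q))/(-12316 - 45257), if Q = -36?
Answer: -1317887/8981388 ≈ -0.14674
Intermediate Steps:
O(x) = -1/156
(8448 + O(Q))/(-12316 - 45257) = (8448 - 1/156)/(-12316 - 45257) = (1317887/156)/(-57573) = (1317887/156)*(-1/57573) = -1317887/8981388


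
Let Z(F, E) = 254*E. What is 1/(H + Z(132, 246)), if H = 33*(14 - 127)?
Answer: 1/58755 ≈ 1.7020e-5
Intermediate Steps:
H = -3729 (H = 33*(-113) = -3729)
1/(H + Z(132, 246)) = 1/(-3729 + 254*246) = 1/(-3729 + 62484) = 1/58755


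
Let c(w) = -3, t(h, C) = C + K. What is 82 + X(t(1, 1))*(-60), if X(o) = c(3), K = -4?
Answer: 262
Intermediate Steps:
t(h, C) = -4 + C (t(h, C) = C - 4 = -4 + C)
X(o) = -3
82 + X(t(1, 1))*(-60) = 82 - 3*(-60) = 82 + 180 = 262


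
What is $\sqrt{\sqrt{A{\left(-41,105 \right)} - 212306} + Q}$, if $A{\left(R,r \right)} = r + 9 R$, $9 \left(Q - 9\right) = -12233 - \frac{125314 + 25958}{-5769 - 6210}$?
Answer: $\frac{\sqrt{-1468864 + 1089 i \sqrt{212570}}}{33} \approx 6.1896 + 37.244 i$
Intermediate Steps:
$Q = - \frac{1468864}{1089}$ ($Q = 9 + \frac{-12233 - \frac{125314 + 25958}{-5769 - 6210}}{9} = 9 + \frac{-12233 - \frac{151272}{-11979}}{9} = 9 + \frac{-12233 - 151272 \left(- \frac{1}{11979}\right)}{9} = 9 + \frac{-12233 - - \frac{1528}{121}}{9} = 9 + \frac{-12233 + \frac{1528}{121}}{9} = 9 + \frac{1}{9} \left(- \frac{1478665}{121}\right) = 9 - \frac{1478665}{1089} = - \frac{1468864}{1089} \approx -1348.8$)
$\sqrt{\sqrt{A{\left(-41,105 \right)} - 212306} + Q} = \sqrt{\sqrt{\left(105 + 9 \left(-41\right)\right) - 212306} - \frac{1468864}{1089}} = \sqrt{\sqrt{\left(105 - 369\right) - 212306} - \frac{1468864}{1089}} = \sqrt{\sqrt{-264 - 212306} - \frac{1468864}{1089}} = \sqrt{\sqrt{-212570} - \frac{1468864}{1089}} = \sqrt{i \sqrt{212570} - \frac{1468864}{1089}} = \sqrt{- \frac{1468864}{1089} + i \sqrt{212570}}$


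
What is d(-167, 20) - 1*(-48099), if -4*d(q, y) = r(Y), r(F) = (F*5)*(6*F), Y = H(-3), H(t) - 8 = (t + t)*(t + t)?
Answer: 33579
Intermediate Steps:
H(t) = 8 + 4*t² (H(t) = 8 + (t + t)*(t + t) = 8 + (2*t)*(2*t) = 8 + 4*t²)
Y = 44 (Y = 8 + 4*(-3)² = 8 + 4*9 = 8 + 36 = 44)
r(F) = 30*F² (r(F) = (5*F)*(6*F) = 30*F²)
d(q, y) = -14520 (d(q, y) = -15*44²/2 = -15*1936/2 = -¼*58080 = -14520)
d(-167, 20) - 1*(-48099) = -14520 - 1*(-48099) = -14520 + 48099 = 33579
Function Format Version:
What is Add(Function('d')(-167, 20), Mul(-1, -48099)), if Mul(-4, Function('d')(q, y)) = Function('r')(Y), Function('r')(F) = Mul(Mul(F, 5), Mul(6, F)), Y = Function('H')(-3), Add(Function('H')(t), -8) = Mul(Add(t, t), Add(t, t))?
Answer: 33579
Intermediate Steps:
Function('H')(t) = Add(8, Mul(4, Pow(t, 2))) (Function('H')(t) = Add(8, Mul(Add(t, t), Add(t, t))) = Add(8, Mul(Mul(2, t), Mul(2, t))) = Add(8, Mul(4, Pow(t, 2))))
Y = 44 (Y = Add(8, Mul(4, Pow(-3, 2))) = Add(8, Mul(4, 9)) = Add(8, 36) = 44)
Function('r')(F) = Mul(30, Pow(F, 2)) (Function('r')(F) = Mul(Mul(5, F), Mul(6, F)) = Mul(30, Pow(F, 2)))
Function('d')(q, y) = -14520 (Function('d')(q, y) = Mul(Rational(-1, 4), Mul(30, Pow(44, 2))) = Mul(Rational(-1, 4), Mul(30, 1936)) = Mul(Rational(-1, 4), 58080) = -14520)
Add(Function('d')(-167, 20), Mul(-1, -48099)) = Add(-14520, Mul(-1, -48099)) = Add(-14520, 48099) = 33579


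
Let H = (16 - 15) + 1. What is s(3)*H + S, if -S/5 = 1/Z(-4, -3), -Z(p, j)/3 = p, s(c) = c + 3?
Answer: 139/12 ≈ 11.583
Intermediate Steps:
s(c) = 3 + c
Z(p, j) = -3*p
H = 2 (H = 1 + 1 = 2)
S = -5/12 (S = -5/((-3*(-4))) = -5/12 ≈ -0.41667)
s(3)*H + S = (3 + 3)*2 - 5/12 = 6*2 - 5/12 = 12 - 5/12 = 139/12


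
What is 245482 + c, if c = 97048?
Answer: 342530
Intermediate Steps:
245482 + c = 245482 + 97048 = 342530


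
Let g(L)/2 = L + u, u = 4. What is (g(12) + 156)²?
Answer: 35344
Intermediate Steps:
g(L) = 8 + 2*L (g(L) = 2*(L + 4) = 2*(4 + L) = 8 + 2*L)
(g(12) + 156)² = ((8 + 2*12) + 156)² = ((8 + 24) + 156)² = (32 + 156)² = 188² = 35344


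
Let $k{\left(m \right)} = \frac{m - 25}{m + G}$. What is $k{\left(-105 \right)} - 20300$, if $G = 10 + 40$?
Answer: $- \frac{223274}{11} \approx -20298.0$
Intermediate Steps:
$G = 50$
$k{\left(m \right)} = \frac{-25 + m}{50 + m}$ ($k{\left(m \right)} = \frac{m - 25}{m + 50} = \frac{-25 + m}{50 + m}$)
$k{\left(-105 \right)} - 20300 = \frac{-25 - 105}{50 - 105} - 20300 = \frac{1}{-55} \left(-130\right) - 20300 = \left(- \frac{1}{55}\right) \left(-130\right) - 20300 = \frac{26}{11} - 20300 = - \frac{223274}{11}$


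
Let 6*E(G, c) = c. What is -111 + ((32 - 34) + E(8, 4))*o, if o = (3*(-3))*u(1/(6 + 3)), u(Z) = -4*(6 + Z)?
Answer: -1213/3 ≈ -404.33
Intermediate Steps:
u(Z) = -24 - 4*Z
E(G, c) = c/6
o = 220 (o = (3*(-3))*(-24 - 4/(6 + 3)) = -9*(-24 - 4/9) = -9*(-220/9) = 220)
-111 + ((32 - 34) + E(8, 4))*o = -111 + ((32 - 34) + (⅙)*4)*220 = -111 + (-2 + ⅔)*220 = -111 - 4/3*220 = -111 - 880/3 = -1213/3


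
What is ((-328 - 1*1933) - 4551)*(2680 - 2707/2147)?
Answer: -39177535436/2147 ≈ -1.8248e+7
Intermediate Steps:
((-328 - 1*1933) - 4551)*(2680 - 2707/2147) = ((-328 - 1933) - 4551)*(2680 - 2707*1/2147) = (-2261 - 4551)*(2680 - 2707/2147) = -6812*5751253/2147 = -39177535436/2147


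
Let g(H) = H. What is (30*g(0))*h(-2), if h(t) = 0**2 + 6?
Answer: 0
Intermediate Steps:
h(t) = 6 (h(t) = 0 + 6 = 6)
(30*g(0))*h(-2) = (30*0)*6 = 0*6 = 0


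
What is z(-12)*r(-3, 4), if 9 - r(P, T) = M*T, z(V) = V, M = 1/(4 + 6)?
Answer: -516/5 ≈ -103.20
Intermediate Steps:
M = ⅒ (M = 1/10 = ⅒ ≈ 0.10000)
r(P, T) = 9 - T/10
z(-12)*r(-3, 4) = -12*(9 - ⅒*4) = -12*(9 - ⅖) = -12*43/5 = -516/5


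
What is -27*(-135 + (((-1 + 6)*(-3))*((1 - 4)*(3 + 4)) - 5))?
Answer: -4725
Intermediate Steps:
-27*(-135 + (((-1 + 6)*(-3))*((1 - 4)*(3 + 4)) - 5)) = -27*(-135 + ((5*(-3))*(-3*7) - 5)) = -27*(-135 + (-15*(-21) - 5)) = -27*(-135 + (315 - 5)) = -27*(-135 + 310) = -27*175 = -4725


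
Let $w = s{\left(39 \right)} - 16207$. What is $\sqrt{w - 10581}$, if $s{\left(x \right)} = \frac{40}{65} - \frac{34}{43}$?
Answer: $\frac{i \sqrt{8370795810}}{559} \approx 163.67 i$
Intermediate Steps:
$s{\left(x \right)} = - \frac{98}{559}$ ($s{\left(x \right)} = 40 \cdot \frac{1}{65} - \frac{34}{43} = \frac{8}{13} - \frac{34}{43} = - \frac{98}{559}$)
$w = - \frac{9059811}{559}$ ($w = - \frac{98}{559} - 16207 = - \frac{9059811}{559} \approx -16207.0$)
$\sqrt{w - 10581} = \sqrt{- \frac{9059811}{559} - 10581} = \sqrt{- \frac{14974590}{559}} = \frac{i \sqrt{8370795810}}{559}$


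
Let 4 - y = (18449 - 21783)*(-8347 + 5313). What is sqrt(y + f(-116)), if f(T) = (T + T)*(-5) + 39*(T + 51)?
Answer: I*sqrt(10116727) ≈ 3180.7*I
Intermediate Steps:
y = -10115352 (y = 4 - (18449 - 21783)*(-8347 + 5313) = 4 - (-3334)*(-3034) = 4 - 1*10115356 = 4 - 10115356 = -10115352)
f(T) = 1989 + 29*T (f(T) = (2*T)*(-5) + 39*(51 + T) = -10*T + (1989 + 39*T) = 1989 + 29*T)
sqrt(y + f(-116)) = sqrt(-10115352 + (1989 + 29*(-116))) = sqrt(-10115352 + (1989 - 3364)) = sqrt(-10115352 - 1375) = sqrt(-10116727) = I*sqrt(10116727)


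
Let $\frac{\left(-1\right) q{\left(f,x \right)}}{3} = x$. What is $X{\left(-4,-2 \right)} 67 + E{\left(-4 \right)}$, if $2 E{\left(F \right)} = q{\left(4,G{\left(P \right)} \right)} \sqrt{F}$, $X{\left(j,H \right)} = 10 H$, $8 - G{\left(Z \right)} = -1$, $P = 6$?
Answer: $-1340 - 27 i \approx -1340.0 - 27.0 i$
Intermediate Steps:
$G{\left(Z \right)} = 9$ ($G{\left(Z \right)} = 8 - -1 = 8 + 1 = 9$)
$q{\left(f,x \right)} = - 3 x$
$E{\left(F \right)} = - \frac{27 \sqrt{F}}{2}$ ($E{\left(F \right)} = \frac{\left(-3\right) 9 \sqrt{F}}{2} = \frac{\left(-27\right) \sqrt{F}}{2} = - \frac{27 \sqrt{F}}{2}$)
$X{\left(-4,-2 \right)} 67 + E{\left(-4 \right)} = 10 \left(-2\right) 67 - \frac{27 \sqrt{-4}}{2} = \left(-20\right) 67 - \frac{27 \cdot 2 i}{2} = -1340 - 27 i$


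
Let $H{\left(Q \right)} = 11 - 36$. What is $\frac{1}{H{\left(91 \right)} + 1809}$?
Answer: $\frac{1}{1784} \approx 0.00056054$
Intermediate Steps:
$H{\left(Q \right)} = -25$ ($H{\left(Q \right)} = 11 - 36 = -25$)
$\frac{1}{H{\left(91 \right)} + 1809} = \frac{1}{-25 + 1809} = \frac{1}{1784}$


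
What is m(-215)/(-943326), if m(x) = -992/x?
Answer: -496/101407545 ≈ -4.8912e-6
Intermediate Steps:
m(-215)/(-943326) = -992/(-215)/(-943326) = -992*(-1/215)*(-1/943326) = (992/215)*(-1/943326) = -496/101407545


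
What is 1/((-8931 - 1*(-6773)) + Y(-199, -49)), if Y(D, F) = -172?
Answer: -1/2330 ≈ -0.00042918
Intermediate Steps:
1/((-8931 - 1*(-6773)) + Y(-199, -49)) = 1/((-8931 - 1*(-6773)) - 172) = 1/((-8931 + 6773) - 172) = 1/(-2158 - 172) = 1/(-2330) = -1/2330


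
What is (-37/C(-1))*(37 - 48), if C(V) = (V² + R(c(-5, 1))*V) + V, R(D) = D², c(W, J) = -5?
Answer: -407/25 ≈ -16.280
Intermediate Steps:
C(V) = V² + 26*V (C(V) = (V² + (-5)²*V) + V = (V² + 25*V) + V = V² + 26*V)
(-37/C(-1))*(37 - 48) = (-37*(-1/(26 - 1)))*(37 - 48) = -37/((-1*25))*(-11) = -37/(-25)*(-11) = -37*(-1/25)*(-11) = (37/25)*(-11) = -407/25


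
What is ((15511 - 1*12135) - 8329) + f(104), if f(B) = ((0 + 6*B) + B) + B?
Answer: -4121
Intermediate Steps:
f(B) = 8*B (f(B) = (6*B + B) + B = 7*B + B = 8*B)
((15511 - 1*12135) - 8329) + f(104) = ((15511 - 1*12135) - 8329) + 8*104 = ((15511 - 12135) - 8329) + 832 = (3376 - 8329) + 832 = -4953 + 832 = -4121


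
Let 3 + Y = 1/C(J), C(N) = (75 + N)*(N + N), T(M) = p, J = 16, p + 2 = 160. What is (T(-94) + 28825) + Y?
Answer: 84389761/2912 ≈ 28980.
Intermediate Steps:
p = 158 (p = -2 + 160 = 158)
T(M) = 158
C(N) = 2*N*(75 + N) (C(N) = (75 + N)*(2*N) = 2*N*(75 + N))
Y = -8735/2912 (Y = -3 + 1/(2*16*(75 + 16)) = -3 + 1/(2*16*91) = -3 + 1/2912 = -8735/2912 ≈ -2.9997)
(T(-94) + 28825) + Y = (158 + 28825) - 8735/2912 = 28983 - 8735/2912 = 84389761/2912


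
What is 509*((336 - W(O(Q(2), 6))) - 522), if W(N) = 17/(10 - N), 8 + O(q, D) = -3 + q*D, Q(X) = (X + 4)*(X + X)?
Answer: -11636249/123 ≈ -94604.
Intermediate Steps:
Q(X) = 2*X*(4 + X) (Q(X) = (4 + X)*(2*X) = 2*X*(4 + X))
O(q, D) = -11 + D*q (O(q, D) = -8 + (-3 + q*D) = -8 + (-3 + D*q) = -11 + D*q)
509*((336 - W(O(Q(2), 6))) - 522) = 509*((336 - (-17)/(-10 + (-11 + 6*(2*2*(4 + 2))))) - 522) = 509*((336 - (-17)/(-10 + (-11 + 6*(2*2*6)))) - 522) = 509*((336 - (-17)/(-10 + (-11 + 6*24))) - 522) = 509*((336 - (-17)/(-10 + (-11 + 144))) - 522) = 509*((336 - (-17)/(-10 + 133)) - 522) = 509*((336 - (-17)/123) - 522) = 509*((336 - 1*(-17/123)) - 522) = 509*((336 + 17/123) - 522) = 509*(41345/123 - 522) = 509*(-22861/123) = -11636249/123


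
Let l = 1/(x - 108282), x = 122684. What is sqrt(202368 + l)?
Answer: sqrt(41974685700674)/14402 ≈ 449.85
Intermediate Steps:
l = 1/14402 (l = 1/(122684 - 108282) = 1/14402 ≈ 6.9435e-5)
sqrt(202368 + l) = sqrt(202368 + 1/14402) = sqrt(2914503937/14402) = sqrt(41974685700674)/14402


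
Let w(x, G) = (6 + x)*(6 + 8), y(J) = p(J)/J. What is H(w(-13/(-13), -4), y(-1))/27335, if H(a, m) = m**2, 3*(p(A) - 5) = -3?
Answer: 16/27335 ≈ 0.00058533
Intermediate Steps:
p(A) = 4 (p(A) = 5 + (1/3)*(-3) = 5 - 1 = 4)
y(J) = 4/J
w(x, G) = 84 + 14*x (w(x, G) = (6 + x)*14 = 84 + 14*x)
H(w(-13/(-13), -4), y(-1))/27335 = (4/(-1))**2/27335 = (4*(-1))**2*(1/27335) = (-4)**2*(1/27335) = 16*(1/27335) = 16/27335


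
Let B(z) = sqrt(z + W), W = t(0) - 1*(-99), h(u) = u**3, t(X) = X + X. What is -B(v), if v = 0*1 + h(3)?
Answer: -3*sqrt(14) ≈ -11.225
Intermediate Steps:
t(X) = 2*X
W = 99 (W = 2*0 - 1*(-99) = 0 + 99 = 99)
v = 27 (v = 0*1 + 3**3 = 0 + 27 = 27)
B(z) = sqrt(99 + z) (B(z) = sqrt(z + 99) = sqrt(99 + z))
-B(v) = -sqrt(99 + 27) = -sqrt(126) = -3*sqrt(14)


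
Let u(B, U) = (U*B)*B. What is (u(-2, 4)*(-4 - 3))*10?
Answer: -1120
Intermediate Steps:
u(B, U) = U*B**2 (u(B, U) = (B*U)*B = U*B**2)
(u(-2, 4)*(-4 - 3))*10 = ((4*(-2)**2)*(-4 - 3))*10 = ((4*4)*(-7))*10 = (16*(-7))*10 = -112*10 = -1120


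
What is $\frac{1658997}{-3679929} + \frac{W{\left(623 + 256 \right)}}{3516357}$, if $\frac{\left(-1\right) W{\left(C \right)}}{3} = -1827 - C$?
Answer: $- \frac{214953779641}{479257188839} \approx -0.44851$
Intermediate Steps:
$W{\left(C \right)} = 5481 + 3 C$ ($W{\left(C \right)} = - 3 \left(-1827 - C\right) = 5481 + 3 C$)
$\frac{1658997}{-3679929} + \frac{W{\left(623 + 256 \right)}}{3516357} = \frac{1658997}{-3679929} + \frac{5481 + 3 \left(623 + 256\right)}{3516357} = 1658997 \left(- \frac{1}{3679929}\right) + \left(5481 + 3 \cdot 879\right) \frac{1}{3516357} = - \frac{184333}{408881} + \left(5481 + 2637\right) \frac{1}{3516357} = - \frac{184333}{408881} + 8118 \cdot \frac{1}{3516357} = - \frac{184333}{408881} + \frac{2706}{1172119} = - \frac{214953779641}{479257188839}$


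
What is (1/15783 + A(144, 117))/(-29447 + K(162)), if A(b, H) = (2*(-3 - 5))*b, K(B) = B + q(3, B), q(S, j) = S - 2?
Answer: 36364031/462189372 ≈ 0.078678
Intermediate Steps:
q(S, j) = -2 + S
K(B) = 1 + B (K(B) = B + (-2 + 3) = B + 1 = 1 + B)
A(b, H) = -16*b (A(b, H) = (2*(-8))*b = -16*b)
(1/15783 + A(144, 117))/(-29447 + K(162)) = (1/15783 - 16*144)/(-29447 + (1 + 162)) = (1/15783 - 2304)/(-29447 + 163) = -36364031/15783/(-29284) = -36364031/15783*(-1/29284) = 36364031/462189372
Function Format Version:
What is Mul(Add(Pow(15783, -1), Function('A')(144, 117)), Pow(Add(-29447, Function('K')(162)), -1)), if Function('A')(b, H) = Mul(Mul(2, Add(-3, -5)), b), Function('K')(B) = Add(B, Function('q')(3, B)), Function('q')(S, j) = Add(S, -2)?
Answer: Rational(36364031, 462189372) ≈ 0.078678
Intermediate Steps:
Function('q')(S, j) = Add(-2, S)
Function('K')(B) = Add(1, B) (Function('K')(B) = Add(B, Add(-2, 3)) = Add(B, 1) = Add(1, B))
Function('A')(b, H) = Mul(-16, b) (Function('A')(b, H) = Mul(Mul(2, -8), b) = Mul(-16, b))
Mul(Add(Pow(15783, -1), Function('A')(144, 117)), Pow(Add(-29447, Function('K')(162)), -1)) = Mul(Add(Pow(15783, -1), Mul(-16, 144)), Pow(Add(-29447, Add(1, 162)), -1)) = Mul(Add(Rational(1, 15783), -2304), Pow(Add(-29447, 163), -1)) = Mul(Rational(-36364031, 15783), Pow(-29284, -1)) = Mul(Rational(-36364031, 15783), Rational(-1, 29284)) = Rational(36364031, 462189372)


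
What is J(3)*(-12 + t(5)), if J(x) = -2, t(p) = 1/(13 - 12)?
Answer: 22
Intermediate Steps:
t(p) = 1 (t(p) = 1/1 = 1)
J(3)*(-12 + t(5)) = -2*(-12 + 1) = -2*(-11) = 22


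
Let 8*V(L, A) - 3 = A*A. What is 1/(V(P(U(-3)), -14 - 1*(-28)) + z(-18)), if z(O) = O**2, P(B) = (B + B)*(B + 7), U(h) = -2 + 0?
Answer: 8/2791 ≈ 0.0028664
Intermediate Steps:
U(h) = -2
P(B) = 2*B*(7 + B) (P(B) = (2*B)*(7 + B) = 2*B*(7 + B))
V(L, A) = 3/8 + A**2/8 (V(L, A) = 3/8 + (A*A)/8 = 3/8 + A**2/8)
1/(V(P(U(-3)), -14 - 1*(-28)) + z(-18)) = 1/((3/8 + (-14 - 1*(-28))**2/8) + (-18)**2) = 1/((3/8 + (-14 + 28)**2/8) + 324) = 1/((3/8 + (1/8)*14**2) + 324) = 1/((3/8 + (1/8)*196) + 324) = 1/((3/8 + 49/2) + 324) = 1/(199/8 + 324) = 1/(2791/8) = 8/2791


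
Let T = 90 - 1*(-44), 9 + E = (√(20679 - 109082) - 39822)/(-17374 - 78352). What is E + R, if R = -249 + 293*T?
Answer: 1866868363/47863 - I*√88403/95726 ≈ 39004.0 - 0.003106*I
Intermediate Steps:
E = -410856/47863 - I*√88403/95726 (E = -9 + (√(20679 - 109082) - 39822)/(-17374 - 78352) = -9 + (√(-88403) - 39822)/(-95726) = -9 + (I*√88403 - 39822)*(-1/95726) = -9 + (-39822 + I*√88403)*(-1/95726) = -9 + (19911/47863 - I*√88403/95726) = -410856/47863 - I*√88403/95726 ≈ -8.584 - 0.003106*I)
T = 134 (T = 90 + 44 = 134)
R = 39013 (R = -249 + 293*134 = -249 + 39262 = 39013)
E + R = (-410856/47863 - I*√88403/95726) + 39013 = 1866868363/47863 - I*√88403/95726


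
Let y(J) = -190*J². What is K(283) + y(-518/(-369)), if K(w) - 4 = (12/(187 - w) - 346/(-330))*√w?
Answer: -50436916/136161 + 1219*√283/1320 ≈ -354.89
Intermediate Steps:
K(w) = 4 + √w*(173/165 + 12/(187 - w)) (K(w) = 4 + (12/(187 - w) - 346/(-330))*√w = 4 + (12/(187 - w) - 346*(-1/330))*√w = 4 + (12/(187 - w) + 173/165)*√w = 4 + (173/165 + 12/(187 - w))*√w = 4 + √w*(173/165 + 12/(187 - w)))
K(283) + y(-518/(-369)) = (-123420 - 34331*√283 + 173*283^(3/2) + 660*283)/(165*(-187 + 283)) - 190*(-518/(-369))² = (1/165)*(-123420 - 34331*√283 + 173*(283*√283) + 186780)/96 - 190*(-518*(-1/369))² = (1/165)*(1/96)*(-123420 - 34331*√283 + 48959*√283 + 186780) - 190*(518/369)² = (1/165)*(1/96)*(63360 + 14628*√283) - 190*268324/136161 = (4 + 1219*√283/1320) - 50981560/136161 = -50436916/136161 + 1219*√283/1320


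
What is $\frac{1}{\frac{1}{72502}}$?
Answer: $72502$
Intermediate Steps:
$\frac{1}{\frac{1}{72502}} = 72502$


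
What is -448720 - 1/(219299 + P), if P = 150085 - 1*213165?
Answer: -70098589681/156219 ≈ -4.4872e+5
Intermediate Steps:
P = -63080 (P = 150085 - 213165 = -63080)
-448720 - 1/(219299 + P) = -448720 - 1/(219299 - 63080) = -448720 - 1/156219 = -70098589681/156219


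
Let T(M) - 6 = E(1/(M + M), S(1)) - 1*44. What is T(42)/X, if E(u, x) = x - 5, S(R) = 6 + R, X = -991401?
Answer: 12/330467 ≈ 3.6312e-5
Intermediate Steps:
E(u, x) = -5 + x
T(M) = -36 (T(M) = 6 + ((-5 + (6 + 1)) - 1*44) = 6 + ((-5 + 7) - 44) = 6 + (2 - 44) = 6 - 42 = -36)
T(42)/X = -36/(-991401) = -36*(-1/991401) = 12/330467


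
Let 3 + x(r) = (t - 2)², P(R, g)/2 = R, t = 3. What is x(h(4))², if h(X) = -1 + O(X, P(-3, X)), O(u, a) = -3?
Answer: 4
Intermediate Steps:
P(R, g) = 2*R
h(X) = -4 (h(X) = -1 - 3 = -4)
x(r) = -2 (x(r) = -3 + (3 - 2)² = -3 + 1² = -3 + 1 = -2)
x(h(4))² = (-2)² = 4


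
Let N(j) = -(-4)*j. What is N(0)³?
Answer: 0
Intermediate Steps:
N(j) = 4*j
N(0)³ = (4*0)³ = 0³ = 0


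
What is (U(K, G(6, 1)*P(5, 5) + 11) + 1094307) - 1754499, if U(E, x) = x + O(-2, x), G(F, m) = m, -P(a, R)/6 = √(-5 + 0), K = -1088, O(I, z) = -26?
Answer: -660207 - 6*I*√5 ≈ -6.6021e+5 - 13.416*I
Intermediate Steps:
P(a, R) = -6*I*√5 (P(a, R) = -6*√(-5 + 0) = -6*I*√5)
U(E, x) = -26 + x (U(E, x) = x - 26 = -26 + x)
(U(K, G(6, 1)*P(5, 5) + 11) + 1094307) - 1754499 = ((-26 + (1*(-6*I*√5) + 11)) + 1094307) - 1754499 = ((-26 + (-6*I*√5 + 11)) + 1094307) - 1754499 = ((-26 + (11 - 6*I*√5)) + 1094307) - 1754499 = ((-15 - 6*I*√5) + 1094307) - 1754499 = (1094292 - 6*I*√5) - 1754499 = -660207 - 6*I*√5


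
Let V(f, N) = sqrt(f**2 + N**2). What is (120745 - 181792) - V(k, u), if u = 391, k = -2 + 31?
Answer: -61047 - sqrt(153722) ≈ -61439.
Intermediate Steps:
k = 29
V(f, N) = sqrt(N**2 + f**2)
(120745 - 181792) - V(k, u) = (120745 - 181792) - sqrt(391**2 + 29**2) = -61047 - sqrt(152881 + 841) = -61047 - sqrt(153722)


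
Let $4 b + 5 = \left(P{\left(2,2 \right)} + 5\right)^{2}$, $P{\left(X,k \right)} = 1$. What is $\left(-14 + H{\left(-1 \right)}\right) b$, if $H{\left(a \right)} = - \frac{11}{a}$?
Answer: $- \frac{93}{4} \approx -23.25$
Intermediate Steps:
$b = \frac{31}{4}$ ($b = - \frac{5}{4} + \frac{\left(1 + 5\right)^{2}}{4} = - \frac{5}{4} + \frac{6^{2}}{4} = - \frac{5}{4} + \frac{1}{4} \cdot 36 = - \frac{5}{4} + 9 = \frac{31}{4} \approx 7.75$)
$\left(-14 + H{\left(-1 \right)}\right) b = \left(-14 - \frac{11}{-1}\right) \frac{31}{4} = \left(-14 - -11\right) \frac{31}{4} = \left(-14 + 11\right) \frac{31}{4} = \left(-3\right) \frac{31}{4} = - \frac{93}{4}$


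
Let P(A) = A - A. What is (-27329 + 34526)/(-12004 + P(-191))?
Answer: -7197/12004 ≈ -0.59955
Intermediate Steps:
P(A) = 0
(-27329 + 34526)/(-12004 + P(-191)) = (-27329 + 34526)/(-12004 + 0) = 7197/(-12004) = 7197*(-1/12004) = -7197/12004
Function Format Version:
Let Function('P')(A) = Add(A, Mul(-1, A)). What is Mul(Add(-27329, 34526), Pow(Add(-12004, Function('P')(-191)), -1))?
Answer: Rational(-7197, 12004) ≈ -0.59955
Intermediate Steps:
Function('P')(A) = 0
Mul(Add(-27329, 34526), Pow(Add(-12004, Function('P')(-191)), -1)) = Mul(Add(-27329, 34526), Pow(Add(-12004, 0), -1)) = Mul(7197, Pow(-12004, -1)) = Mul(7197, Rational(-1, 12004)) = Rational(-7197, 12004)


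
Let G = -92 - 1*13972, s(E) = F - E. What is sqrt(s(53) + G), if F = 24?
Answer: I*sqrt(14093) ≈ 118.71*I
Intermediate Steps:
s(E) = 24 - E
G = -14064 (G = -92 - 13972 = -14064)
sqrt(s(53) + G) = sqrt((24 - 1*53) - 14064) = sqrt((24 - 53) - 14064) = sqrt(-29 - 14064) = sqrt(-14093) = I*sqrt(14093)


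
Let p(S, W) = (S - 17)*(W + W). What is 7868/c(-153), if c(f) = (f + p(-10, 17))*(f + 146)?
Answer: 1124/1071 ≈ 1.0495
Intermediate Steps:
p(S, W) = 2*W*(-17 + S) (p(S, W) = (-17 + S)*(2*W) = 2*W*(-17 + S))
c(f) = (-918 + f)*(146 + f) (c(f) = (f + 2*17*(-17 - 10))*(f + 146) = (f + 2*17*(-27))*(146 + f) = (f - 918)*(146 + f) = (-918 + f)*(146 + f))
7868/c(-153) = 7868/(-134028 + (-153)² - 772*(-153)) = 7868/(-134028 + 23409 + 118116) = 7868/7497 = 7868*(1/7497) = 1124/1071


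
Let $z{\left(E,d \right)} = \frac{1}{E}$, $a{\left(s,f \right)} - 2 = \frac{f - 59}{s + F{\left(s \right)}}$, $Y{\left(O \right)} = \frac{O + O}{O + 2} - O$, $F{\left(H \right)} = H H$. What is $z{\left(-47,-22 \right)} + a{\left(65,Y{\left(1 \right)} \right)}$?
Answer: $\frac{594272}{302445} \approx 1.9649$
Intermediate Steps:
$F{\left(H \right)} = H^{2}$
$Y{\left(O \right)} = - O + \frac{2 O}{2 + O}$ ($Y{\left(O \right)} = \frac{2 O}{2 + O} - O = - O + \frac{2 O}{2 + O}$)
$a{\left(s,f \right)} = 2 + \frac{-59 + f}{s + s^{2}}$ ($a{\left(s,f \right)} = 2 + \frac{f - 59}{s + s^{2}} = 2 + \frac{-59 + f}{s + s^{2}}$)
$z{\left(-47,-22 \right)} + a{\left(65,Y{\left(1 \right)} \right)} = \frac{1}{-47} + \frac{-59 - \frac{1^{2}}{2 + 1} + 2 \cdot 65 + 2 \cdot 65^{2}}{65 \left(1 + 65\right)} = - \frac{1}{47} + \frac{-59 - 1 \cdot \frac{1}{3} + 130 + 2 \cdot 4225}{65 \cdot 66} = - \frac{1}{47} + \frac{1}{65} \cdot \frac{1}{66} \left(-59 - 1 \cdot \frac{1}{3} + 130 + 8450\right) = - \frac{1}{47} + \frac{1}{65} \cdot \frac{1}{66} \left(-59 - \frac{1}{3} + 130 + 8450\right) = - \frac{1}{47} + \frac{1}{65} \cdot \frac{1}{66} \cdot \frac{25562}{3} = - \frac{1}{47} + \frac{12781}{6435} = \frac{594272}{302445}$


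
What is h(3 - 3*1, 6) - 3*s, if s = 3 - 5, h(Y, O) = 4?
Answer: 10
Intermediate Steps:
s = -2
h(3 - 3*1, 6) - 3*s = 4 - 3*(-2) = 4 + 6 = 10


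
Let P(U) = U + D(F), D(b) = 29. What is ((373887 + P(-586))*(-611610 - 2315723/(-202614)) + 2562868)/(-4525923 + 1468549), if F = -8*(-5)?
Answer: 23130974625316829/309733387818 ≈ 74680.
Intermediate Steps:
F = 40
P(U) = 29 + U (P(U) = U + 29 = 29 + U)
((373887 + P(-586))*(-611610 - 2315723/(-202614)) + 2562868)/(-4525923 + 1468549) = ((373887 + (29 - 586))*(-611610 - 2315723/(-202614)) + 2562868)/(-4525923 + 1468549) = ((373887 - 557)*(-611610 - 2315723*(-1/202614)) + 2562868)/(-3057374) = (373330*(-611610 + 2315723/202614) + 2562868)*(-1/3057374) = (373330*(-123918432817/202614) + 2562868)*(-1/3057374) = (-23131234261785305/101307 + 2562868)*(-1/3057374) = -23130974625316829/101307*(-1/3057374) = 23130974625316829/309733387818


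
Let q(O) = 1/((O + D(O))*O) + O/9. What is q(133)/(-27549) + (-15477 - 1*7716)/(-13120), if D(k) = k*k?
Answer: 6813206570102399/3855318551904960 ≈ 1.7672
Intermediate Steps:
D(k) = k²
q(O) = O/9 + 1/(O*(O + O²)) (q(O) = 1/((O + O²)*O) + O/9 = 1/(O*(O + O²)) + O*(⅑) = 1/(O*(O + O²)) + O/9 = O/9 + 1/(O*(O + O²)))
q(133)/(-27549) + (-15477 - 1*7716)/(-13120) = ((⅑)*(9 + 133³ + 133⁴)/(133²*(1 + 133)))/(-27549) + (-15477 - 1*7716)/(-13120) = ((⅑)*(1/17689)*(9 + 2352637 + 312900721)/134)*(-1/27549) + (-15477 - 7716)*(-1/13120) = ((⅑)*(1/17689)*(1/134)*315253367)*(-1/27549) - 23193*(-1/13120) = (315253367/21332934)*(-1/27549) + 23193/13120 = -315253367/587700998766 + 23193/13120 = 6813206570102399/3855318551904960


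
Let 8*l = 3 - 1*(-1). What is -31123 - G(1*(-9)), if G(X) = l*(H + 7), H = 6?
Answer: -62259/2 ≈ -31130.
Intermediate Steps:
l = ½ (l = (3 - 1*(-1))/8 = (3 + 1)/8 = (⅛)*4 = ½ ≈ 0.50000)
G(X) = 13/2 (G(X) = (6 + 7)/2 = (½)*13 = 13/2)
-31123 - G(1*(-9)) = -31123 - 1*13/2 = -31123 - 13/2 = -62259/2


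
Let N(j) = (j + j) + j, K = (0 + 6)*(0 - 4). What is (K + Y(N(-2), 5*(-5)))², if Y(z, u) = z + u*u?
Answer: 354025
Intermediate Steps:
K = -24 (K = 6*(-4) = -24)
N(j) = 3*j (N(j) = 2*j + j = 3*j)
Y(z, u) = z + u²
(K + Y(N(-2), 5*(-5)))² = (-24 + (3*(-2) + (5*(-5))²))² = (-24 + (-6 + (-25)²))² = (-24 + (-6 + 625))² = (-24 + 619)² = 595² = 354025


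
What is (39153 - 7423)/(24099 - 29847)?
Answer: -15865/2874 ≈ -5.5202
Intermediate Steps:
(39153 - 7423)/(24099 - 29847) = 31730/(-5748) = 31730*(-1/5748) = -15865/2874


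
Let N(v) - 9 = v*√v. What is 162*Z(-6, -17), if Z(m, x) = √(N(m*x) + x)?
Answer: 162*√(-8 + 102*√102) ≈ 5179.3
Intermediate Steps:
N(v) = 9 + v^(3/2) (N(v) = 9 + v*√v = 9 + v^(3/2))
Z(m, x) = √(9 + x + (m*x)^(3/2)) (Z(m, x) = √((9 + (m*x)^(3/2)) + x) = √(9 + x + (m*x)^(3/2)))
162*Z(-6, -17) = 162*√(9 - 17 + (-6*(-17))^(3/2)) = 162*√(9 - 17 + 102^(3/2)) = 162*√(9 - 17 + 102*√102) = 162*√(-8 + 102*√102)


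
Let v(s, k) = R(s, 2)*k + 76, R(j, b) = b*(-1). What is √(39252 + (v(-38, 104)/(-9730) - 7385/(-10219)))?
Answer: √97018023688759623065/49715435 ≈ 198.12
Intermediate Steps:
R(j, b) = -b
v(s, k) = 76 - 2*k (v(s, k) = (-1*2)*k + 76 = -2*k + 76 = 76 - 2*k)
√(39252 + (v(-38, 104)/(-9730) - 7385/(-10219))) = √(39252 + ((76 - 2*104)/(-9730) - 7385/(-10219))) = √(39252 + ((76 - 208)*(-1/9730) - 7385*(-1/10219))) = √(39252 + (-132*(-1/9730) + 7385/10219)) = √(39252 + (66/4865 + 7385/10219)) = √(39252 + 36602479/49715435) = √(1951466857099/49715435) = √97018023688759623065/49715435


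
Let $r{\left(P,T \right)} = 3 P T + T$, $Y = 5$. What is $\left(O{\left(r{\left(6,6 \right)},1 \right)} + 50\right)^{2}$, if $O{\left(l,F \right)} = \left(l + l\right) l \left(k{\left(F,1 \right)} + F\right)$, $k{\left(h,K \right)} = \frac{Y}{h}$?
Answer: $24336624004$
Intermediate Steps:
$r{\left(P,T \right)} = T + 3 P T$ ($r{\left(P,T \right)} = 3 P T + T = T + 3 P T$)
$k{\left(h,K \right)} = \frac{5}{h}$
$O{\left(l,F \right)} = 2 l^{2} \left(F + \frac{5}{F}\right)$ ($O{\left(l,F \right)} = \left(l + l\right) l \left(\frac{5}{F} + F\right) = 2 l l \left(F + \frac{5}{F}\right) = 2 l^{2} \left(F + \frac{5}{F}\right)$)
$\left(O{\left(r{\left(6,6 \right)},1 \right)} + 50\right)^{2} = \left(\frac{2 \left(6 \left(1 + 3 \cdot 6\right)\right)^{2} \left(5 + 1^{2}\right)}{1} + 50\right)^{2} = \left(2 \cdot 1 \left(6 \left(1 + 18\right)\right)^{2} \left(5 + 1\right) + 50\right)^{2} = \left(2 \cdot 1 \left(6 \cdot 19\right)^{2} \cdot 6 + 50\right)^{2} = \left(2 \cdot 1 \cdot 114^{2} \cdot 6 + 50\right)^{2} = \left(2 \cdot 1 \cdot 12996 \cdot 6 + 50\right)^{2} = \left(155952 + 50\right)^{2} = 156002^{2} = 24336624004$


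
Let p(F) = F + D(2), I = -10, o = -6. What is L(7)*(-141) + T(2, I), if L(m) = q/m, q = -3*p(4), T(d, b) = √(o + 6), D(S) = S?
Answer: 2538/7 ≈ 362.57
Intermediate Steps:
p(F) = 2 + F (p(F) = F + 2 = 2 + F)
T(d, b) = 0 (T(d, b) = √(-6 + 6) = √0 = 0)
q = -18 (q = -3*(2 + 4) = -3*6 = -18)
L(m) = -18/m
L(7)*(-141) + T(2, I) = -18/7*(-141) + 0 = 2538/7 + 0 = 2538/7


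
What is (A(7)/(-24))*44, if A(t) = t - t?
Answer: 0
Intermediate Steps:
A(t) = 0
(A(7)/(-24))*44 = (0/(-24))*44 = -1/24*0*44 = 0*44 = 0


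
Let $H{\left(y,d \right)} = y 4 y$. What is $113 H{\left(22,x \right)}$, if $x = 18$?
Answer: $218768$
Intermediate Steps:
$H{\left(y,d \right)} = 4 y^{2}$ ($H{\left(y,d \right)} = 4 y y = 4 y^{2}$)
$113 H{\left(22,x \right)} = 113 \cdot 4 \cdot 22^{2} = 113 \cdot 4 \cdot 484 = 113 \cdot 1936 = 218768$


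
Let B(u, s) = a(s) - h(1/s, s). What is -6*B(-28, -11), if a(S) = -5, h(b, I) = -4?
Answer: 6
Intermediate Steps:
B(u, s) = -1 (B(u, s) = -5 - 1*(-4) = -5 + 4 = -1)
-6*B(-28, -11) = -6*(-1) = 6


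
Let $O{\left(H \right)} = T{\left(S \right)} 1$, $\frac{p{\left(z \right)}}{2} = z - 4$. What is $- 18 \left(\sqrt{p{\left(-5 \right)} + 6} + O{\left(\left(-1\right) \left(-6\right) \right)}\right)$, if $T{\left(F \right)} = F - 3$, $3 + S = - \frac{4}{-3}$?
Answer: $84 - 36 i \sqrt{3} \approx 84.0 - 62.354 i$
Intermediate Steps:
$S = - \frac{5}{3}$ ($S = -3 - \frac{4}{-3} = -3 - - \frac{4}{3} = -3 + \frac{4}{3} = - \frac{5}{3} \approx -1.6667$)
$T{\left(F \right)} = -3 + F$
$p{\left(z \right)} = -8 + 2 z$ ($p{\left(z \right)} = 2 \left(z - 4\right) = 2 \left(-4 + z\right) = -8 + 2 z$)
$O{\left(H \right)} = - \frac{14}{3}$ ($O{\left(H \right)} = \left(-3 - \frac{5}{3}\right) 1 = \left(- \frac{14}{3}\right) 1 = - \frac{14}{3}$)
$- 18 \left(\sqrt{p{\left(-5 \right)} + 6} + O{\left(\left(-1\right) \left(-6\right) \right)}\right) = - 18 \left(\sqrt{\left(-8 + 2 \left(-5\right)\right) + 6} - \frac{14}{3}\right) = - 18 \left(\sqrt{\left(-8 - 10\right) + 6} - \frac{14}{3}\right) = - 18 \left(\sqrt{-18 + 6} - \frac{14}{3}\right) = - 18 \left(\sqrt{-12} - \frac{14}{3}\right) = - 18 \left(2 i \sqrt{3} - \frac{14}{3}\right) = - 18 \left(- \frac{14}{3} + 2 i \sqrt{3}\right) = 84 - 36 i \sqrt{3}$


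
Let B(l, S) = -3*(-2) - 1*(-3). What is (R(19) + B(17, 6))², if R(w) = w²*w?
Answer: 47169424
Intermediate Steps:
R(w) = w³
B(l, S) = 9 (B(l, S) = 6 + 3 = 9)
(R(19) + B(17, 6))² = (19³ + 9)² = (6859 + 9)² = 6868² = 47169424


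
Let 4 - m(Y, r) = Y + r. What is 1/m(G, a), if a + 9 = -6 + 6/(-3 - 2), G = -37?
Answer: 5/286 ≈ 0.017483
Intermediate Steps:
a = -81/5 (a = -9 + (-6 + 6/(-3 - 2)) = -9 + (-6 + 6/(-5)) = -9 + (-6 + 6*(-⅕)) = -9 + (-6 - 6/5) = -9 - 36/5 = -81/5 ≈ -16.200)
m(Y, r) = 4 - Y - r (m(Y, r) = 4 - (Y + r) = 4 + (-Y - r) = 4 - Y - r)
1/m(G, a) = 1/(4 - 1*(-37) - 1*(-81/5)) = 1/(4 + 37 + 81/5) = 1/(286/5) = 5/286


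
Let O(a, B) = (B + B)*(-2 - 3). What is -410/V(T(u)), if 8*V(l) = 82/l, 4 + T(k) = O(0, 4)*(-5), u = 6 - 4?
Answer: -7840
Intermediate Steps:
O(a, B) = -10*B (O(a, B) = (2*B)*(-5) = -10*B)
u = 2
T(k) = 196 (T(k) = -4 - 10*4*(-5) = -4 - 40*(-5) = -4 + 200 = 196)
V(l) = 41/(4*l) (V(l) = (82/l)/8 = 41/(4*l))
-410/V(T(u)) = -410/((41/4)/196) = -410/((41/4)*(1/196)) = -410/41/784 = -410*784/41 = -7840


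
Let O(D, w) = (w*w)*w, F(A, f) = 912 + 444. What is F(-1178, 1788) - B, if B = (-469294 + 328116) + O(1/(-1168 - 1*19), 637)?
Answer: -258332319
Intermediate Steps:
F(A, f) = 1356
O(D, w) = w**3 (O(D, w) = w**2*w = w**3)
B = 258333675 (B = (-469294 + 328116) + 637**3 = -141178 + 258474853 = 258333675)
F(-1178, 1788) - B = 1356 - 1*258333675 = 1356 - 258333675 = -258332319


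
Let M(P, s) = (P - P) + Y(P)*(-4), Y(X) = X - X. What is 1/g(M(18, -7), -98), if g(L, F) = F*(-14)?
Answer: 1/1372 ≈ 0.00072886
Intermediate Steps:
Y(X) = 0
M(P, s) = 0 (M(P, s) = (P - P) + 0*(-4) = 0 + 0 = 0)
g(L, F) = -14*F
1/g(M(18, -7), -98) = 1/(-14*(-98)) = 1/1372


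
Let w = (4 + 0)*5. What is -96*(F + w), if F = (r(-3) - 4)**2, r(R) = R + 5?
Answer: -2304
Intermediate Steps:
r(R) = 5 + R
w = 20 (w = 4*5 = 20)
F = 4 (F = ((5 - 3) - 4)**2 = (2 - 4)**2 = (-2)**2 = 4)
-96*(F + w) = -96*(4 + 20) = -96*24 = -2304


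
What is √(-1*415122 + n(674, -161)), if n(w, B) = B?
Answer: I*√415283 ≈ 644.42*I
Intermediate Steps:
√(-1*415122 + n(674, -161)) = √(-1*415122 - 161) = √(-415122 - 161) = √(-415283) = I*√415283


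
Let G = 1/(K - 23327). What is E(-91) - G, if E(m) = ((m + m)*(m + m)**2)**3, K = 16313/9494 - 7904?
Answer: -64961151596672445408208482538/296490801 ≈ -2.1910e+20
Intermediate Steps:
K = -75024263/9494 (K = 16313*(1/9494) - 7904 = 16313/9494 - 7904 = -75024263/9494 ≈ -7902.3)
E(m) = 512*m**9 (E(m) = ((2*m)*(2*m)**2)**3 = ((2*m)*(4*m**2))**3 = (8*m**3)**3 = 512*m**9)
G = -9494/296490801 (G = 1/(-75024263/9494 - 23327) = 1/(-296490801/9494) = -9494/296490801 ≈ -3.2021e-5)
E(-91) - G = 512*(-91)**9 - 1*(-9494/296490801) = 512*(-427929800129788411) + 9494/296490801 = -219100057666451666432 + 9494/296490801 = -64961151596672445408208482538/296490801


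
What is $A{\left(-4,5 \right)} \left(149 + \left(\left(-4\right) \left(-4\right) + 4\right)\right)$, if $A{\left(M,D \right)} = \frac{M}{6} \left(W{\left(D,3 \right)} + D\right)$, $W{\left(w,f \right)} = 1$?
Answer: $-676$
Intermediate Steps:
$A{\left(M,D \right)} = \frac{M \left(1 + D\right)}{6}$ ($A{\left(M,D \right)} = \frac{M}{6} \left(1 + D\right) = \frac{M \left(1 + D\right)}{6}$)
$A{\left(-4,5 \right)} \left(149 + \left(\left(-4\right) \left(-4\right) + 4\right)\right) = \frac{1}{6} \left(-4\right) \left(1 + 5\right) \left(149 + \left(\left(-4\right) \left(-4\right) + 4\right)\right) = \frac{1}{6} \left(-4\right) 6 \left(149 + \left(16 + 4\right)\right) = - 4 \left(149 + 20\right) = \left(-4\right) 169 = -676$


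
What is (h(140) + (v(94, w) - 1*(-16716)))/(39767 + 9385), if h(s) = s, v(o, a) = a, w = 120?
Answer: 1061/3072 ≈ 0.34538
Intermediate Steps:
(h(140) + (v(94, w) - 1*(-16716)))/(39767 + 9385) = (140 + (120 - 1*(-16716)))/(39767 + 9385) = (140 + (120 + 16716))/49152 = (140 + 16836)*(1/49152) = 16976*(1/49152) = 1061/3072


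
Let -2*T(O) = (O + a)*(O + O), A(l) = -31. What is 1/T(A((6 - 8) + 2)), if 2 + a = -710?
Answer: -1/23033 ≈ -4.3416e-5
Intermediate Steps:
a = -712 (a = -2 - 710 = -712)
T(O) = -O*(-712 + O) (T(O) = -(O - 712)*(O + O)/2 = -(-712 + O)*2*O/2 = -O*(-712 + O))
1/T(A((6 - 8) + 2)) = 1/(-31*(712 - 1*(-31))) = 1/(-31*(712 + 31)) = 1/(-31*743) = 1/(-23033) = -1/23033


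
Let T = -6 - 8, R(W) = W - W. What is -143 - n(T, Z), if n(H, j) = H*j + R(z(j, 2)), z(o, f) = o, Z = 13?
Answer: 39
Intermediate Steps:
R(W) = 0
T = -14
n(H, j) = H*j (n(H, j) = H*j + 0 = H*j)
-143 - n(T, Z) = -143 - (-14)*13 = -143 - 1*(-182) = -143 + 182 = 39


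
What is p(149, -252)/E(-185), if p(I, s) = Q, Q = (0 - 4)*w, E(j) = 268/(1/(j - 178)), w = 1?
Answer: 1/24321 ≈ 4.1117e-5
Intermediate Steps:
E(j) = -47704 + 268*j (E(j) = 268/(1/(-178 + j)) = 268*(-178 + j) = -47704 + 268*j)
Q = -4 (Q = (0 - 4)*1 = -4*1 = -4)
p(I, s) = -4
p(149, -252)/E(-185) = -4/(-47704 + 268*(-185)) = -4/(-47704 - 49580) = -4/(-97284) = -4*(-1/97284) = 1/24321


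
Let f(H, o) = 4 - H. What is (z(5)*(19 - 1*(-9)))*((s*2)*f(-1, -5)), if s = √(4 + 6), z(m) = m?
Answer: 1400*√10 ≈ 4427.2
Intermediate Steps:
s = √10 ≈ 3.1623
(z(5)*(19 - 1*(-9)))*((s*2)*f(-1, -5)) = (5*(19 - 1*(-9)))*((√10*2)*(4 - 1*(-1))) = (5*(19 + 9))*((2*√10)*(4 + 1)) = (5*28)*((2*√10)*5) = 140*(10*√10) = 1400*√10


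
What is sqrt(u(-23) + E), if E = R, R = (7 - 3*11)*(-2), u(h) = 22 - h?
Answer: sqrt(97) ≈ 9.8489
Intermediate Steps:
R = 52 (R = (7 - 33)*(-2) = -26*(-2) = 52)
E = 52
sqrt(u(-23) + E) = sqrt((22 - 1*(-23)) + 52) = sqrt((22 + 23) + 52) = sqrt(45 + 52) = sqrt(97)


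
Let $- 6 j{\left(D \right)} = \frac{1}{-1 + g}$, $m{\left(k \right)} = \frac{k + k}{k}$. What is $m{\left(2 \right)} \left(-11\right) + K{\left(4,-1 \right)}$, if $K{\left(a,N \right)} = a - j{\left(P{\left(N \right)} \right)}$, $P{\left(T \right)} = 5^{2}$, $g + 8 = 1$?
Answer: $- \frac{865}{48} \approx -18.021$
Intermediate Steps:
$g = -7$ ($g = -8 + 1 = -7$)
$P{\left(T \right)} = 25$
$m{\left(k \right)} = 2$ ($m{\left(k \right)} = \frac{2 k}{k} = 2$)
$j{\left(D \right)} = \frac{1}{48}$ ($j{\left(D \right)} = - \frac{1}{6 \left(-1 - 7\right)} = - \frac{1}{6 \left(-8\right)} = \left(- \frac{1}{6}\right) \left(- \frac{1}{8}\right) = \frac{1}{48}$)
$K{\left(a,N \right)} = - \frac{1}{48} + a$ ($K{\left(a,N \right)} = a - \frac{1}{48} = - \frac{1}{48} + a$)
$m{\left(2 \right)} \left(-11\right) + K{\left(4,-1 \right)} = 2 \left(-11\right) + \left(- \frac{1}{48} + 4\right) = -22 + \frac{191}{48} = - \frac{865}{48}$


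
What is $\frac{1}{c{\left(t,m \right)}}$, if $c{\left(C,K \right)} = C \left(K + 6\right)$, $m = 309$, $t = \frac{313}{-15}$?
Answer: $- \frac{1}{6573} \approx -0.00015214$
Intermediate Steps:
$t = - \frac{313}{15}$ ($t = 313 \left(- \frac{1}{15}\right) = - \frac{313}{15} \approx -20.867$)
$c{\left(C,K \right)} = C \left(6 + K\right)$
$\frac{1}{c{\left(t,m \right)}} = \frac{1}{\left(- \frac{313}{15}\right) \left(6 + 309\right)} = \frac{1}{\left(- \frac{313}{15}\right) 315} = \frac{1}{-6573} = - \frac{1}{6573}$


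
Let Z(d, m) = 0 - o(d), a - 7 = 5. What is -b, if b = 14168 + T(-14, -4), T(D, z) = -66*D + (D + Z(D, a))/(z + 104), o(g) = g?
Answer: -15092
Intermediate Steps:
a = 12 (a = 7 + 5 = 12)
Z(d, m) = -d (Z(d, m) = 0 - d = -d)
T(D, z) = -66*D (T(D, z) = -66*D + (D - D)/(z + 104) = -66*D + 0/(104 + z) = -66*D + 0 = -66*D)
b = 15092 (b = 14168 - 66*(-14) = 14168 + 924 = 15092)
-b = -1*15092 = -15092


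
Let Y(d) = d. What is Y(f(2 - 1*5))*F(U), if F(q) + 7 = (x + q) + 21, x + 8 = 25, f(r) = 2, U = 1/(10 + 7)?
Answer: 1056/17 ≈ 62.118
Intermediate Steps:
U = 1/17 ≈ 0.058824
x = 17 (x = -8 + 25 = 17)
F(q) = 31 + q (F(q) = -7 + ((17 + q) + 21) = -7 + (38 + q) = 31 + q)
Y(f(2 - 1*5))*F(U) = 2*(31 + 1/17) = 2*(528/17) = 1056/17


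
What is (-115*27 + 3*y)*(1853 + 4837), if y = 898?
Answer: -2749590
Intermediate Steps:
(-115*27 + 3*y)*(1853 + 4837) = (-115*27 + 3*898)*(1853 + 4837) = (-3105 + 2694)*6690 = -411*6690 = -2749590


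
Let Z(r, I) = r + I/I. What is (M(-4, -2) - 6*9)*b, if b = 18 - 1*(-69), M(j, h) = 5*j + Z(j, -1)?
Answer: -6699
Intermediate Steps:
Z(r, I) = 1 + r (Z(r, I) = r + 1 = 1 + r)
M(j, h) = 1 + 6*j (M(j, h) = 5*j + (1 + j) = 1 + 6*j)
b = 87 (b = 18 + 69 = 87)
(M(-4, -2) - 6*9)*b = ((1 + 6*(-4)) - 6*9)*87 = ((1 - 24) - 54)*87 = (-23 - 54)*87 = -77*87 = -6699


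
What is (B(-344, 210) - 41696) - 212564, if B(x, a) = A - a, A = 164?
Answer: -254306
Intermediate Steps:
B(x, a) = 164 - a
(B(-344, 210) - 41696) - 212564 = ((164 - 1*210) - 41696) - 212564 = ((164 - 210) - 41696) - 212564 = (-46 - 41696) - 212564 = -41742 - 212564 = -254306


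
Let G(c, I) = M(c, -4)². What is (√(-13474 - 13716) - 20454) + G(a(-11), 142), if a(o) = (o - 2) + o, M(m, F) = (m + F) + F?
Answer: -19430 + I*√27190 ≈ -19430.0 + 164.89*I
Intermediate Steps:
M(m, F) = m + 2*F (M(m, F) = (F + m) + F = m + 2*F)
a(o) = -2 + 2*o (a(o) = (-2 + o) + o = -2 + 2*o)
G(c, I) = (-8 + c)² (G(c, I) = (c + 2*(-4))² = (c - 8)² = (-8 + c)²)
(√(-13474 - 13716) - 20454) + G(a(-11), 142) = (√(-13474 - 13716) - 20454) + (-8 + (-2 + 2*(-11)))² = (√(-27190) - 20454) + (-8 + (-2 - 22))² = (I*√27190 - 20454) + (-8 - 24)² = (-20454 + I*√27190) + (-32)² = (-20454 + I*√27190) + 1024 = -19430 + I*√27190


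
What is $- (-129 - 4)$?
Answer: $133$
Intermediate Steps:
$- (-129 - 4) = \left(-1\right) \left(-133\right) = 133$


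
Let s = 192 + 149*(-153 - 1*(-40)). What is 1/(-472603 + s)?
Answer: -1/489248 ≈ -2.0440e-6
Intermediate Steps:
s = -16645 (s = 192 + 149*(-153 + 40) = 192 + 149*(-113) = 192 - 16837 = -16645)
1/(-472603 + s) = 1/(-472603 - 16645) = 1/(-489248) = -1/489248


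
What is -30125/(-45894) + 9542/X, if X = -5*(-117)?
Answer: 11680607/688410 ≈ 16.968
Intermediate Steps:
X = 585
-30125/(-45894) + 9542/X = -30125/(-45894) + 9542/585 = -30125*(-1/45894) + 9542*(1/585) = 30125/45894 + 734/45 = 11680607/688410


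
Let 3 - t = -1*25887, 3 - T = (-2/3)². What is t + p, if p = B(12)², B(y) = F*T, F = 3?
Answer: 233539/9 ≈ 25949.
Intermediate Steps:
T = 23/9 (T = 3 - (-2/3)² = 3 - (-2*⅓)² = 3 - (-⅔)² = 3 - 1*4/9 = 3 - 4/9 = 23/9 ≈ 2.5556)
t = 25890 (t = 3 - (-1)*25887 = 3 - 1*(-25887) = 3 + 25887 = 25890)
B(y) = 23/3 (B(y) = 3*(23/9) = 23/3)
p = 529/9 (p = (23/3)² = 529/9 ≈ 58.778)
t + p = 25890 + 529/9 = 233539/9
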